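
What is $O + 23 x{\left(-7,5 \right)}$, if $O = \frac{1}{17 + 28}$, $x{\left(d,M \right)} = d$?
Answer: $- \frac{7244}{45} \approx -160.98$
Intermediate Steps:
$O = \frac{1}{45} \approx 0.022222$
$O + 23 x{\left(-7,5 \right)} = \frac{1}{45} + 23 \left(-7\right) = \frac{1}{45} - 161 = - \frac{7244}{45}$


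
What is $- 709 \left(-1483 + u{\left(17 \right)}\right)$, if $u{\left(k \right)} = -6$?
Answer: $1055701$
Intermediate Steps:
$- 709 \left(-1483 + u{\left(17 \right)}\right) = - 709 \left(-1483 - 6\right) = \left(-709\right) \left(-1489\right) = 1055701$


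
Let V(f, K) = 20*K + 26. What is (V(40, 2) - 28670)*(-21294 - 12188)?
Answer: 957719128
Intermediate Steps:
V(f, K) = 26 + 20*K
(V(40, 2) - 28670)*(-21294 - 12188) = ((26 + 20*2) - 28670)*(-21294 - 12188) = ((26 + 40) - 28670)*(-33482) = (66 - 28670)*(-33482) = -28604*(-33482) = 957719128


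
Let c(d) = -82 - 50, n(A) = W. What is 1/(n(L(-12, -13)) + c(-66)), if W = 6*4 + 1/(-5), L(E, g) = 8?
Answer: -5/541 ≈ -0.0092421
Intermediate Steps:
W = 119/5 (W = 24 - ⅕ = 119/5 ≈ 23.800)
n(A) = 119/5
c(d) = -132
1/(n(L(-12, -13)) + c(-66)) = 1/(119/5 - 132) = 1/(-541/5) = -5/541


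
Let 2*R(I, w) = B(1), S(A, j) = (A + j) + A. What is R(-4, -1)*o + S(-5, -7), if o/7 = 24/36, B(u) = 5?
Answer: -16/3 ≈ -5.3333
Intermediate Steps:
S(A, j) = j + 2*A
R(I, w) = 5/2 (R(I, w) = (1/2)*5 = 5/2)
o = 14/3 (o = 7*(24/36) = 7*(24*(1/36)) = 7*(2/3) = 14/3 ≈ 4.6667)
R(-4, -1)*o + S(-5, -7) = (5/2)*(14/3) + (-7 + 2*(-5)) = 35/3 + (-7 - 10) = 35/3 - 17 = -16/3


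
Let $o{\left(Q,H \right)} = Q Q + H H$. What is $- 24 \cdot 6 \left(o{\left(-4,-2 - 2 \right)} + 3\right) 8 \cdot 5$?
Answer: $-201600$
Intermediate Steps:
$o{\left(Q,H \right)} = H^{2} + Q^{2}$ ($o{\left(Q,H \right)} = Q^{2} + H^{2} = H^{2} + Q^{2}$)
$- 24 \cdot 6 \left(o{\left(-4,-2 - 2 \right)} + 3\right) 8 \cdot 5 = - 24 \cdot 6 \left(\left(\left(-2 - 2\right)^{2} + \left(-4\right)^{2}\right) + 3\right) 8 \cdot 5 = - 24 \cdot 6 \left(\left(\left(-2 - 2\right)^{2} + 16\right) + 3\right) 40 = - 24 \cdot 6 \left(\left(\left(-4\right)^{2} + 16\right) + 3\right) 40 = - 24 \cdot 6 \left(\left(16 + 16\right) + 3\right) 40 = - 24 \cdot 6 \left(32 + 3\right) 40 = - 24 \cdot 6 \cdot 35 \cdot 40 = \left(-24\right) 210 \cdot 40 = \left(-5040\right) 40 = -201600$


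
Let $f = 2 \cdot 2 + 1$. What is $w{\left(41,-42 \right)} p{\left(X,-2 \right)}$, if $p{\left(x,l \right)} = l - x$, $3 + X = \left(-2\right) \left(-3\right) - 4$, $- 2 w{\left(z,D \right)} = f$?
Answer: $\frac{5}{2} \approx 2.5$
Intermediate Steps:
$f = 5$ ($f = 4 + 1 = 5$)
$w{\left(z,D \right)} = - \frac{5}{2}$ ($w{\left(z,D \right)} = \left(- \frac{1}{2}\right) 5 = - \frac{5}{2}$)
$X = -1$ ($X = -3 - -2 = -3 + \left(6 - 4\right) = -3 + 2 = -1$)
$w{\left(41,-42 \right)} p{\left(X,-2 \right)} = - \frac{5 \left(-2 - -1\right)}{2} = - \frac{5 \left(-2 + 1\right)}{2} = \left(- \frac{5}{2}\right) \left(-1\right) = \frac{5}{2}$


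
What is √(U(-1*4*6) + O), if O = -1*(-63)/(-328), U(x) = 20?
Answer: √532754/164 ≈ 4.4506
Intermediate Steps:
O = -63/328 (O = 63*(-1/328) = -63/328 ≈ -0.19207)
√(U(-1*4*6) + O) = √(20 - 63/328) = √(6497/328) = √532754/164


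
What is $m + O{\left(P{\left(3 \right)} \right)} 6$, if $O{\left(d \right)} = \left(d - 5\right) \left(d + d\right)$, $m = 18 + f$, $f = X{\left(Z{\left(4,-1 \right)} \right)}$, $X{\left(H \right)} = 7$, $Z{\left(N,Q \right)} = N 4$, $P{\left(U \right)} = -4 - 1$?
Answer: $625$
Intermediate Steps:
$P{\left(U \right)} = -5$
$Z{\left(N,Q \right)} = 4 N$
$f = 7$
$m = 25$ ($m = 18 + 7 = 25$)
$O{\left(d \right)} = 2 d \left(-5 + d\right)$ ($O{\left(d \right)} = \left(-5 + d\right) 2 d = 2 d \left(-5 + d\right)$)
$m + O{\left(P{\left(3 \right)} \right)} 6 = 25 + 2 \left(-5\right) \left(-5 - 5\right) 6 = 25 + 2 \left(-5\right) \left(-10\right) 6 = 25 + 100 \cdot 6 = 25 + 600 = 625$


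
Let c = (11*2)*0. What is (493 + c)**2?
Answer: 243049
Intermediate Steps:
c = 0 (c = 22*0 = 0)
(493 + c)**2 = (493 + 0)**2 = 493**2 = 243049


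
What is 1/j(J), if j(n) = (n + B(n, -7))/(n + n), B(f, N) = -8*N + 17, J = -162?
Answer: 324/89 ≈ 3.6404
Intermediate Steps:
B(f, N) = 17 - 8*N
j(n) = (73 + n)/(2*n) (j(n) = (n + (17 - 8*(-7)))/(n + n) = (n + (17 + 56))/((2*n)) = (n + 73)*(1/(2*n)) = (73 + n)*(1/(2*n)) = (73 + n)/(2*n))
1/j(J) = 1/((½)*(73 - 162)/(-162)) = 1/((½)*(-1/162)*(-89)) = 1/(89/324) = 324/89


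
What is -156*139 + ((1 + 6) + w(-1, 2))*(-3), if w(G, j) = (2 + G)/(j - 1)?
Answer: -21708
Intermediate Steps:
w(G, j) = (2 + G)/(-1 + j)
-156*139 + ((1 + 6) + w(-1, 2))*(-3) = -156*139 + ((1 + 6) + (2 - 1)/(-1 + 2))*(-3) = -21684 + (7 + 1/1)*(-3) = -21684 + (7 + 1*1)*(-3) = -21684 + (7 + 1)*(-3) = -21684 + 8*(-3) = -21684 - 24 = -21708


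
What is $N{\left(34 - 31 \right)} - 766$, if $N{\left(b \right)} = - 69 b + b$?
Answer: $-970$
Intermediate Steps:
$N{\left(b \right)} = - 68 b$
$N{\left(34 - 31 \right)} - 766 = - 68 \left(34 - 31\right) - 766 = \left(-68\right) 3 - 766 = -204 - 766 = -970$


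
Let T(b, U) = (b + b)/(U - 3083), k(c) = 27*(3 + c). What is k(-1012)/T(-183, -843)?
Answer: -17826003/61 ≈ -2.9223e+5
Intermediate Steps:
k(c) = 81 + 27*c
T(b, U) = 2*b/(-3083 + U) (T(b, U) = (2*b)/(-3083 + U) = 2*b/(-3083 + U))
k(-1012)/T(-183, -843) = (81 + 27*(-1012))/((2*(-183)/(-3083 - 843))) = (81 - 27324)/((2*(-183)/(-3926))) = -27243/(2*(-183)*(-1/3926)) = -27243/183/1963 = -27243*1963/183 = -17826003/61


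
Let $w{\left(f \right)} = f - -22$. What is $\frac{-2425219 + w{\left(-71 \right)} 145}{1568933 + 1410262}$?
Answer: $- \frac{2432324}{2979195} \approx -0.81644$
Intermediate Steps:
$w{\left(f \right)} = 22 + f$ ($w{\left(f \right)} = f + 22 = 22 + f$)
$\frac{-2425219 + w{\left(-71 \right)} 145}{1568933 + 1410262} = \frac{-2425219 + \left(22 - 71\right) 145}{1568933 + 1410262} = \frac{-2425219 - 7105}{2979195} = \left(-2425219 - 7105\right) \frac{1}{2979195} = \left(-2432324\right) \frac{1}{2979195} = - \frac{2432324}{2979195}$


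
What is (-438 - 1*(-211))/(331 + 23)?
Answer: -227/354 ≈ -0.64124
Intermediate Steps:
(-438 - 1*(-211))/(331 + 23) = (-438 + 211)/354 = -227*1/354 = -227/354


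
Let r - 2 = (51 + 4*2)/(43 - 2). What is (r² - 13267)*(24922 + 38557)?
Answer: -1414435650134/1681 ≈ -8.4142e+8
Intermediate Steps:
r = 141/41 (r = 2 + (51 + 4*2)/(43 - 2) = 2 + (51 + 8)/41 = 2 + 59*(1/41) = 2 + 59/41 = 141/41 ≈ 3.4390)
(r² - 13267)*(24922 + 38557) = ((141/41)² - 13267)*(24922 + 38557) = (19881/1681 - 13267)*63479 = -22281946/1681*63479 = -1414435650134/1681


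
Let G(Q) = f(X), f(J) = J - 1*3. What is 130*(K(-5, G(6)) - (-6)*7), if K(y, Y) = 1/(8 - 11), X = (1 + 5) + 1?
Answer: 16250/3 ≈ 5416.7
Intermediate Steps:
X = 7 (X = 6 + 1 = 7)
f(J) = -3 + J (f(J) = J - 3 = -3 + J)
G(Q) = 4 (G(Q) = -3 + 7 = 4)
K(y, Y) = -⅓ (K(y, Y) = 1/(-3) = -⅓)
130*(K(-5, G(6)) - (-6)*7) = 130*(-⅓ - (-6)*7) = 130*(-⅓ - 1*(-42)) = 130*(-⅓ + 42) = 130*(125/3) = 16250/3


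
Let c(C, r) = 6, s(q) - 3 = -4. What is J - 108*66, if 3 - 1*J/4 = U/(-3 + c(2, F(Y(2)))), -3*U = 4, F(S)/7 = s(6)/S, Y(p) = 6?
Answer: -64028/9 ≈ -7114.2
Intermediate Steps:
s(q) = -1 (s(q) = 3 - 4 = -1)
F(S) = -7/S (F(S) = 7*(-1/S) = -7/S)
U = -4/3 (U = -1/3*4 = -4/3 ≈ -1.3333)
J = 124/9 (J = 12 - (-16)/(3*(-3 + 6)) = 12 - (-16)/(3*3) = 12 - 4*(-4/9) = 12 + 16/9 = 124/9 ≈ 13.778)
J - 108*66 = 124/9 - 108*66 = 124/9 - 7128 = -64028/9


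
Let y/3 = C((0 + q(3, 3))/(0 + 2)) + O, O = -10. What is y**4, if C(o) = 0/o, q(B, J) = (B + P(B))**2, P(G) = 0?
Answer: 810000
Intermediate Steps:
q(B, J) = B**2 (q(B, J) = (B + 0)**2 = B**2)
C(o) = 0
y = -30 (y = 3*(0 - 10) = 3*(-10) = -30)
y**4 = (-30)**4 = 810000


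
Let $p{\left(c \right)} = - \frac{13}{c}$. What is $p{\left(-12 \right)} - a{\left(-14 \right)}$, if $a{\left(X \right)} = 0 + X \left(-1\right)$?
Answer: $- \frac{155}{12} \approx -12.917$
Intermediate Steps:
$a{\left(X \right)} = - X$ ($a{\left(X \right)} = 0 - X = - X$)
$p{\left(-12 \right)} - a{\left(-14 \right)} = - \frac{13}{-12} - \left(-1\right) \left(-14\right) = \left(-13\right) \left(- \frac{1}{12}\right) - 14 = \frac{13}{12} - 14 = - \frac{155}{12}$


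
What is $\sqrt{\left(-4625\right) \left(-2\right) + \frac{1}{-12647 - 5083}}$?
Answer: $\frac{\sqrt{323084923030}}{5910} \approx 96.177$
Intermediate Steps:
$\sqrt{\left(-4625\right) \left(-2\right) + \frac{1}{-12647 - 5083}} = \sqrt{9250 + \frac{1}{-17730}} = \sqrt{9250 - \frac{1}{17730}} = \sqrt{\frac{164002499}{17730}} = \frac{\sqrt{323084923030}}{5910}$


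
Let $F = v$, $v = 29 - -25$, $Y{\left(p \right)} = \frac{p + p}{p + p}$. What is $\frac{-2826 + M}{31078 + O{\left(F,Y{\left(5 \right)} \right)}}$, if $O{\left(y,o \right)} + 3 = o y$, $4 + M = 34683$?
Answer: $\frac{31853}{31129} \approx 1.0233$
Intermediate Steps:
$Y{\left(p \right)} = 1$ ($Y{\left(p \right)} = \frac{2 p}{2 p} = 2 p \frac{1}{2 p} = 1$)
$M = 34679$ ($M = -4 + 34683 = 34679$)
$v = 54$ ($v = 29 + 25 = 54$)
$F = 54$
$O{\left(y,o \right)} = -3 + o y$
$\frac{-2826 + M}{31078 + O{\left(F,Y{\left(5 \right)} \right)}} = \frac{-2826 + 34679}{31078 + \left(-3 + 1 \cdot 54\right)} = \frac{31853}{31078 + \left(-3 + 54\right)} = \frac{31853}{31078 + 51} = \frac{31853}{31129}$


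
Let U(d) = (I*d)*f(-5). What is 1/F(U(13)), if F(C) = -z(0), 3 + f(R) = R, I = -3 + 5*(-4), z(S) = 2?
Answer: -½ ≈ -0.50000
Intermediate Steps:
I = -23 (I = -3 - 20 = -23)
f(R) = -3 + R
U(d) = 184*d (U(d) = (-23*d)*(-3 - 5) = -23*d*(-8) = 184*d)
F(C) = -2 (F(C) = -1*2 = -2)
1/F(U(13)) = 1/(-2) = -½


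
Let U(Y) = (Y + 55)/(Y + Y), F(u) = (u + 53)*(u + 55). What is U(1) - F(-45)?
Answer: -52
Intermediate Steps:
F(u) = (53 + u)*(55 + u)
U(Y) = (55 + Y)/(2*Y) (U(Y) = (55 + Y)/((2*Y)) = (55 + Y)*(1/(2*Y)) = (55 + Y)/(2*Y))
U(1) - F(-45) = (½)*(55 + 1)/1 - (2915 + (-45)² + 108*(-45)) = (½)*1*56 - (2915 + 2025 - 4860) = 28 - 1*80 = 28 - 80 = -52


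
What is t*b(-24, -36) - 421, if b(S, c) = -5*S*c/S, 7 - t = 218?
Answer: -38401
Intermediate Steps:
t = -211 (t = 7 - 1*218 = 7 - 218 = -211)
b(S, c) = -5*c
t*b(-24, -36) - 421 = -(-1055)*(-36) - 421 = -211*180 - 421 = -37980 - 421 = -38401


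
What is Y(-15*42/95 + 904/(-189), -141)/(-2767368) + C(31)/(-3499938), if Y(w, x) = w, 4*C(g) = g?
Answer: 3691439741/1932280476425208 ≈ 1.9104e-6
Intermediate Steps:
C(g) = g/4
Y(-15*42/95 + 904/(-189), -141)/(-2767368) + C(31)/(-3499938) = (-15*42/95 + 904/(-189))/(-2767368) + ((¼)*31)/(-3499938) = (-630*1/95 + 904*(-1/189))*(-1/2767368) + (31/4)*(-1/3499938) = (-126/19 - 904/189)*(-1/2767368) - 31/13999752 = -40990/3591*(-1/2767368) - 31/13999752 = 20495/4968809244 - 31/13999752 = 3691439741/1932280476425208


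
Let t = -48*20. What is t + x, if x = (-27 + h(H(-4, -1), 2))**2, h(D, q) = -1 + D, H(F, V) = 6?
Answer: -476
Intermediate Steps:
t = -960
x = 484 (x = (-27 + (-1 + 6))**2 = (-27 + 5)**2 = (-22)**2 = 484)
t + x = -960 + 484 = -476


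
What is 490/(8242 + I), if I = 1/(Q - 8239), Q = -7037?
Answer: 7485240/125904791 ≈ 0.059452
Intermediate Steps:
I = -1/15276 (I = 1/(-7037 - 8239) = 1/(-15276) = -1/15276 ≈ -6.5462e-5)
490/(8242 + I) = 490/(8242 - 1/15276) = 490/(125904791/15276) = (15276/125904791)*490 = 7485240/125904791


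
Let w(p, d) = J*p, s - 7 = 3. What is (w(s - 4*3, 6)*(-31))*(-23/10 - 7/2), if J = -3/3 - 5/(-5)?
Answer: 0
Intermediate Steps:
s = 10 (s = 7 + 3 = 10)
J = 0 (J = -3*1/3 - 5*(-1/5) = -1 + 1 = 0)
w(p, d) = 0 (w(p, d) = 0*p = 0)
(w(s - 4*3, 6)*(-31))*(-23/10 - 7/2) = (0*(-31))*(-23/10 - 7/2) = 0*(-23*1/10 - 7*1/2) = 0*(-23/10 - 7/2) = 0*(-29/5) = 0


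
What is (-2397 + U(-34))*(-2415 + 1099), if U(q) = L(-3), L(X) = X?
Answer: 3158400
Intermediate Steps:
U(q) = -3
(-2397 + U(-34))*(-2415 + 1099) = (-2397 - 3)*(-2415 + 1099) = -2400*(-1316) = 3158400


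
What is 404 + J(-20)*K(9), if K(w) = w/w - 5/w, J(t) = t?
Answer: 3556/9 ≈ 395.11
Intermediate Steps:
K(w) = 1 - 5/w
404 + J(-20)*K(9) = 404 - 20*(-5 + 9)/9 = 404 - 20*4/9 = 404 - 80/9 = 3556/9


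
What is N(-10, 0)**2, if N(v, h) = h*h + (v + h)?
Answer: 100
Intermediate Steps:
N(v, h) = h + v + h**2 (N(v, h) = h**2 + (h + v) = h + v + h**2)
N(-10, 0)**2 = (0 - 10 + 0**2)**2 = (0 - 10 + 0)**2 = (-10)**2 = 100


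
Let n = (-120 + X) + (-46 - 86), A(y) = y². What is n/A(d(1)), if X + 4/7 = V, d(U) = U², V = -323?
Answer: -4029/7 ≈ -575.57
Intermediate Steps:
X = -2265/7 (X = -4/7 - 323 = -2265/7 ≈ -323.57)
n = -4029/7 (n = (-120 - 2265/7) + (-46 - 86) = -3105/7 - 132 = -4029/7 ≈ -575.57)
n/A(d(1)) = -4029/(7*((1²)²)) = -4029/(7*(1²)) = -4029/7/1 = -4029/7*1 = -4029/7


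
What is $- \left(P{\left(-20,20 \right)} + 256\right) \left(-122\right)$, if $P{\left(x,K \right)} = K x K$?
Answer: $-944768$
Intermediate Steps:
$P{\left(x,K \right)} = x K^{2}$
$- \left(P{\left(-20,20 \right)} + 256\right) \left(-122\right) = - \left(- 20 \cdot 20^{2} + 256\right) \left(-122\right) = - \left(\left(-20\right) 400 + 256\right) \left(-122\right) = - \left(-8000 + 256\right) \left(-122\right) = - \left(-7744\right) \left(-122\right) = \left(-1\right) 944768 = -944768$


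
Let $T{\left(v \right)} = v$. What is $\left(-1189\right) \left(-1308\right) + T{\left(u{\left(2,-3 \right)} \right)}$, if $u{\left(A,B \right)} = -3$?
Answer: $1555209$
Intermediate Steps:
$\left(-1189\right) \left(-1308\right) + T{\left(u{\left(2,-3 \right)} \right)} = \left(-1189\right) \left(-1308\right) - 3 = 1555212 - 3 = 1555209$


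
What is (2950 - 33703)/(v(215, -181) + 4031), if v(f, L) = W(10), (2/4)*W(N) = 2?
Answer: -10251/1345 ≈ -7.6216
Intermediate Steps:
W(N) = 4 (W(N) = 2*2 = 4)
v(f, L) = 4
(2950 - 33703)/(v(215, -181) + 4031) = (2950 - 33703)/(4 + 4031) = -30753/4035 = -30753*1/4035 = -10251/1345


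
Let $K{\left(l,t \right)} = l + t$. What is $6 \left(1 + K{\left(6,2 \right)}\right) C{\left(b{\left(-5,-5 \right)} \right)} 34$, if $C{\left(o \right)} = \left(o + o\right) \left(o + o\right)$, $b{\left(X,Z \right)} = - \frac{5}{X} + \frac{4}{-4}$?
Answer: $0$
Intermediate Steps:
$b{\left(X,Z \right)} = -1 - \frac{5}{X}$ ($b{\left(X,Z \right)} = - \frac{5}{X} + 4 \left(- \frac{1}{4}\right) = - \frac{5}{X} - 1 = -1 - \frac{5}{X}$)
$C{\left(o \right)} = 4 o^{2}$ ($C{\left(o \right)} = 2 o 2 o = 4 o^{2}$)
$6 \left(1 + K{\left(6,2 \right)}\right) C{\left(b{\left(-5,-5 \right)} \right)} 34 = 6 \left(1 + \left(6 + 2\right)\right) 4 \left(\frac{-5 - -5}{-5}\right)^{2} \cdot 34 = 6 \left(1 + 8\right) 4 \left(- \frac{-5 + 5}{5}\right)^{2} \cdot 34 = 6 \cdot 9 \cdot 4 \left(\left(- \frac{1}{5}\right) 0\right)^{2} \cdot 34 = 54 \cdot 4 \cdot 0^{2} \cdot 34 = 54 \cdot 4 \cdot 0 \cdot 34 = 54 \cdot 0 \cdot 34 = 0 \cdot 34 = 0$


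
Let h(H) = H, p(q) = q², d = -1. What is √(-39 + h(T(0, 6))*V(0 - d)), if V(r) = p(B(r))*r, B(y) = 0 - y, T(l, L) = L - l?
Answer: I*√33 ≈ 5.7446*I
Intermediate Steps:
B(y) = -y
V(r) = r³ (V(r) = (-r)²*r = r²*r = r³)
√(-39 + h(T(0, 6))*V(0 - d)) = √(-39 + (6 - 1*0)*(0 - 1*(-1))³) = √(-39 + (6 + 0)*(0 + 1)³) = √(-39 + 6*1³) = √(-39 + 6*1) = √(-39 + 6) = √(-33) = I*√33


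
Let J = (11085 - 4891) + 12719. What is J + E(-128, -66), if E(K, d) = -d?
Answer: 18979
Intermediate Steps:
J = 18913 (J = 6194 + 12719 = 18913)
J + E(-128, -66) = 18913 - 1*(-66) = 18913 + 66 = 18979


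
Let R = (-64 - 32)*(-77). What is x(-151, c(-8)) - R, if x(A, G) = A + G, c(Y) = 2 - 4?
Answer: -7545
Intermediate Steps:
c(Y) = -2
R = 7392 (R = -96*(-77) = 7392)
x(-151, c(-8)) - R = (-151 - 2) - 1*7392 = -153 - 7392 = -7545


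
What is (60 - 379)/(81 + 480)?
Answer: -29/51 ≈ -0.56863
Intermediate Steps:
(60 - 379)/(81 + 480) = -319/561 = -319*1/561 = -29/51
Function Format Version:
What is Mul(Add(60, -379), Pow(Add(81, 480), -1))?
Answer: Rational(-29, 51) ≈ -0.56863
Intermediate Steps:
Mul(Add(60, -379), Pow(Add(81, 480), -1)) = Mul(-319, Pow(561, -1)) = Mul(-319, Rational(1, 561)) = Rational(-29, 51)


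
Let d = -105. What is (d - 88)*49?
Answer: -9457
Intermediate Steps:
(d - 88)*49 = (-105 - 88)*49 = -193*49 = -9457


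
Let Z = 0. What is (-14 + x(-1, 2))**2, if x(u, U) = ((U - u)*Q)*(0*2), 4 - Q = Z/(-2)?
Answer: 196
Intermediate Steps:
Q = 4 (Q = 4 - 0/(-2) = 4 - 0*(-1)/2 = 4 - 1*0 = 4 + 0 = 4)
x(u, U) = 0 (x(u, U) = ((U - u)*4)*(0*2) = (-4*u + 4*U)*0 = 0)
(-14 + x(-1, 2))**2 = (-14 + 0)**2 = (-14)**2 = 196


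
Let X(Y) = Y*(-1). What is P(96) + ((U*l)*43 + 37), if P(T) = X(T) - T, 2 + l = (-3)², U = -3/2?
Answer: -1213/2 ≈ -606.50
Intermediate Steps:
X(Y) = -Y
U = -3/2 (U = -3*½ = -3/2 ≈ -1.5000)
l = 7 (l = -2 + (-3)² = -2 + 9 = 7)
P(T) = -2*T (P(T) = -T - T = -2*T)
P(96) + ((U*l)*43 + 37) = -2*96 + (-3/2*7*43 + 37) = -192 + (-21/2*43 + 37) = -192 + (-903/2 + 37) = -192 - 829/2 = -1213/2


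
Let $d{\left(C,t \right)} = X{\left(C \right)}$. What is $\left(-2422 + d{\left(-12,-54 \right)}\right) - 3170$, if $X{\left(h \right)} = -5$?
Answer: $-5597$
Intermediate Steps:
$d{\left(C,t \right)} = -5$
$\left(-2422 + d{\left(-12,-54 \right)}\right) - 3170 = \left(-2422 - 5\right) - 3170 = -2427 - 3170 = -5597$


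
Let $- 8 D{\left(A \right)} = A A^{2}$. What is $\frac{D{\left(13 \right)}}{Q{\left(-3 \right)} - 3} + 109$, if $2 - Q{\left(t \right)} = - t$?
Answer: $\frac{5685}{32} \approx 177.66$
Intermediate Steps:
$Q{\left(t \right)} = 2 + t$ ($Q{\left(t \right)} = 2 - - t = 2 + t$)
$D{\left(A \right)} = - \frac{A^{3}}{8}$ ($D{\left(A \right)} = - \frac{A A^{2}}{8} = - \frac{A^{3}}{8}$)
$\frac{D{\left(13 \right)}}{Q{\left(-3 \right)} - 3} + 109 = \frac{\left(- \frac{1}{8}\right) 13^{3}}{\left(2 - 3\right) - 3} + 109 = \frac{\left(- \frac{1}{8}\right) 2197}{-1 - 3} + 109 = \frac{1}{-4} \left(- \frac{2197}{8}\right) + 109 = \left(- \frac{1}{4}\right) \left(- \frac{2197}{8}\right) + 109 = \frac{2197}{32} + 109 = \frac{5685}{32}$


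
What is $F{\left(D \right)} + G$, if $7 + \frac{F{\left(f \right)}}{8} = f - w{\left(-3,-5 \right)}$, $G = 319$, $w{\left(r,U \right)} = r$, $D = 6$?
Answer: $335$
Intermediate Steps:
$F{\left(f \right)} = -32 + 8 f$ ($F{\left(f \right)} = -56 + 8 \left(f - -3\right) = -56 + 8 \left(f + 3\right) = -56 + 8 \left(3 + f\right) = -56 + \left(24 + 8 f\right) = -32 + 8 f$)
$F{\left(D \right)} + G = \left(-32 + 8 \cdot 6\right) + 319 = \left(-32 + 48\right) + 319 = 16 + 319 = 335$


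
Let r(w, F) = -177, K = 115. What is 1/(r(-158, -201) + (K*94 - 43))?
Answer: 1/10590 ≈ 9.4429e-5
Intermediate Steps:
1/(r(-158, -201) + (K*94 - 43)) = 1/(-177 + (115*94 - 43)) = 1/(-177 + (10810 - 43)) = 1/(-177 + 10767) = 1/10590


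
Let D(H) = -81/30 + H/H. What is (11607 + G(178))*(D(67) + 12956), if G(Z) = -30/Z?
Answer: 66909477672/445 ≈ 1.5036e+8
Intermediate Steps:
D(H) = -17/10 (D(H) = -81*1/30 + 1 = -27/10 + 1 = -17/10)
(11607 + G(178))*(D(67) + 12956) = (11607 - 30/178)*(-17/10 + 12956) = (11607 - 30*1/178)*(129543/10) = (11607 - 15/89)*(129543/10) = (1033008/89)*(129543/10) = 66909477672/445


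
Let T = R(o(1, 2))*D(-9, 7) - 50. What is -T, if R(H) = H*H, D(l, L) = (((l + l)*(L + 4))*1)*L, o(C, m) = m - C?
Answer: 1436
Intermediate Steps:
D(l, L) = 2*L*l*(4 + L) (D(l, L) = (((2*l)*(4 + L))*1)*L = ((2*l*(4 + L))*1)*L = (2*l*(4 + L))*L = 2*L*l*(4 + L))
R(H) = H²
T = -1436 (T = (2 - 1*1)²*(2*7*(-9)*(4 + 7)) - 50 = (2 - 1)²*(2*7*(-9)*11) - 50 = 1²*(-1386) - 50 = 1*(-1386) - 50 = -1386 - 50 = -1436)
-T = -1*(-1436) = 1436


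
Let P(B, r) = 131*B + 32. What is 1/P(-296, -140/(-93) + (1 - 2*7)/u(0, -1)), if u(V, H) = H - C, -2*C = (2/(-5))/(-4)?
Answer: -1/38744 ≈ -2.5810e-5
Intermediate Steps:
C = -1/20 (C = -2/(-5)/(2*(-4)) = -2*(-⅕)*(-1)/(2*4) = -(-1)*(-1)/(5*4) = -½*⅒ = -1/20 ≈ -0.050000)
u(V, H) = 1/20 + H (u(V, H) = H - 1*(-1/20) = H + 1/20 = 1/20 + H)
P(B, r) = 32 + 131*B
1/P(-296, -140/(-93) + (1 - 2*7)/u(0, -1)) = 1/(32 + 131*(-296)) = 1/(32 - 38776) = 1/(-38744) = -1/38744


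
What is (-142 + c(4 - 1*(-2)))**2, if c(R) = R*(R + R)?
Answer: 4900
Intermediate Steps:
c(R) = 2*R**2 (c(R) = R*(2*R) = 2*R**2)
(-142 + c(4 - 1*(-2)))**2 = (-142 + 2*(4 - 1*(-2))**2)**2 = (-142 + 2*(4 + 2)**2)**2 = (-142 + 2*6**2)**2 = (-142 + 2*36)**2 = (-142 + 72)**2 = (-70)**2 = 4900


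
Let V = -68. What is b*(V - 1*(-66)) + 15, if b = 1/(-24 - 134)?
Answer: 1186/79 ≈ 15.013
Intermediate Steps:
b = -1/158 (b = 1/(-158) = -1/158 ≈ -0.0063291)
b*(V - 1*(-66)) + 15 = -(-68 - 1*(-66))/158 + 15 = -(-68 + 66)/158 + 15 = -1/158*(-2) + 15 = 1/79 + 15 = 1186/79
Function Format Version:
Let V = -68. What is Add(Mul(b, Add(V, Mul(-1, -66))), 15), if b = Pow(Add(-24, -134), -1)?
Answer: Rational(1186, 79) ≈ 15.013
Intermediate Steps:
b = Rational(-1, 158) (b = Pow(-158, -1) = Rational(-1, 158) ≈ -0.0063291)
Add(Mul(b, Add(V, Mul(-1, -66))), 15) = Add(Mul(Rational(-1, 158), Add(-68, Mul(-1, -66))), 15) = Add(Mul(Rational(-1, 158), Add(-68, 66)), 15) = Add(Mul(Rational(-1, 158), -2), 15) = Add(Rational(1, 79), 15) = Rational(1186, 79)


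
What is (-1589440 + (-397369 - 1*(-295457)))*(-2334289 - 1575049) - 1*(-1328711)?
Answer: 6612067973687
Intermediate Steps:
(-1589440 + (-397369 - 1*(-295457)))*(-2334289 - 1575049) - 1*(-1328711) = (-1589440 + (-397369 + 295457))*(-3909338) + 1328711 = (-1589440 - 101912)*(-3909338) + 1328711 = -1691352*(-3909338) + 1328711 = 6612066644976 + 1328711 = 6612067973687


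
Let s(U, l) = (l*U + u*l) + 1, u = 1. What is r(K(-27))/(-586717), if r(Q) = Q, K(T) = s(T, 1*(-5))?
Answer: -131/586717 ≈ -0.00022328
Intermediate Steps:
s(U, l) = 1 + l + U*l (s(U, l) = (l*U + 1*l) + 1 = (U*l + l) + 1 = (l + U*l) + 1 = 1 + l + U*l)
K(T) = -4 - 5*T (K(T) = 1 + 1*(-5) + T*(1*(-5)) = 1 - 5 + T*(-5) = 1 - 5 - 5*T = -4 - 5*T)
r(K(-27))/(-586717) = (-4 - 5*(-27))/(-586717) = (-4 + 135)*(-1/586717) = 131*(-1/586717) = -131/586717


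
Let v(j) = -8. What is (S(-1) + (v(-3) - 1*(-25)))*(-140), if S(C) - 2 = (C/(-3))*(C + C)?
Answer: -7700/3 ≈ -2566.7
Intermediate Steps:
S(C) = 2 - 2*C²/3 (S(C) = 2 + (C/(-3))*(C + C) = 2 + (C*(-⅓))*(2*C) = 2 + (-C/3)*(2*C) = 2 - 2*C²/3)
(S(-1) + (v(-3) - 1*(-25)))*(-140) = ((2 - ⅔*(-1)²) + (-8 - 1*(-25)))*(-140) = ((2 - ⅔*1) + (-8 + 25))*(-140) = ((2 - ⅔) + 17)*(-140) = (4/3 + 17)*(-140) = (55/3)*(-140) = -7700/3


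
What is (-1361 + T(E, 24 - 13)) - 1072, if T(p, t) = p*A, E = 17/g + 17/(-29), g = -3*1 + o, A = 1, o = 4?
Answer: -70081/29 ≈ -2416.6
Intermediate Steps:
g = 1 (g = -3*1 + 4 = -3 + 4 = 1)
E = 476/29 (E = 17/1 + 17/(-29) = 17*1 + 17*(-1/29) = 17 - 17/29 = 476/29 ≈ 16.414)
T(p, t) = p (T(p, t) = p*1 = p)
(-1361 + T(E, 24 - 13)) - 1072 = (-1361 + 476/29) - 1072 = -38993/29 - 1072 = -70081/29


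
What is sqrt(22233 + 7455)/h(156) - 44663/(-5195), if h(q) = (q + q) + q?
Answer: 44663/5195 + sqrt(7422)/234 ≈ 8.9655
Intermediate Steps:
h(q) = 3*q (h(q) = 2*q + q = 3*q)
sqrt(22233 + 7455)/h(156) - 44663/(-5195) = sqrt(22233 + 7455)/((3*156)) - 44663/(-5195) = sqrt(29688)/468 - 44663*(-1/5195) = (2*sqrt(7422))*(1/468) + 44663/5195 = sqrt(7422)/234 + 44663/5195 = 44663/5195 + sqrt(7422)/234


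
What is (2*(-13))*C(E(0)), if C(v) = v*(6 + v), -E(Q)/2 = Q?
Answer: 0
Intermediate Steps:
E(Q) = -2*Q
(2*(-13))*C(E(0)) = (2*(-13))*((-2*0)*(6 - 2*0)) = -0*(6 + 0) = -0*6 = -26*0 = 0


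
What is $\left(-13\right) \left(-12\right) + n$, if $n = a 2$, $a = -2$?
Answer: $152$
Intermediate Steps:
$n = -4$ ($n = \left(-2\right) 2 = -4$)
$\left(-13\right) \left(-12\right) + n = \left(-13\right) \left(-12\right) - 4 = 156 - 4 = 152$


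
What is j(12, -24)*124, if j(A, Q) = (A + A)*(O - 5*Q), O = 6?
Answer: 374976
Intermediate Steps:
j(A, Q) = 2*A*(6 - 5*Q) (j(A, Q) = (A + A)*(6 - 5*Q) = (2*A)*(6 - 5*Q) = 2*A*(6 - 5*Q))
j(12, -24)*124 = (2*12*(6 - 5*(-24)))*124 = (2*12*(6 + 120))*124 = (2*12*126)*124 = 3024*124 = 374976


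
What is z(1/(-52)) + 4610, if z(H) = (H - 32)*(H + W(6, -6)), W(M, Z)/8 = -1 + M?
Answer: 9003905/2704 ≈ 3329.8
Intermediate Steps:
W(M, Z) = -8 + 8*M (W(M, Z) = 8*(-1 + M) = -8 + 8*M)
z(H) = (-32 + H)*(40 + H) (z(H) = (H - 32)*(H + (-8 + 8*6)) = (-32 + H)*(H + (-8 + 48)) = (-32 + H)*(H + 40) = (-32 + H)*(40 + H))
z(1/(-52)) + 4610 = (-1280 + (1/(-52))² + 8/(-52)) + 4610 = (-1280 + (-1/52)² + 8*(-1/52)) + 4610 = (-1280 + 1/2704 - 2/13) + 4610 = -3461535/2704 + 4610 = 9003905/2704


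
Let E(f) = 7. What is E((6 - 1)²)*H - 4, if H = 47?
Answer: 325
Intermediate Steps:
E((6 - 1)²)*H - 4 = 7*47 - 4 = 329 - 4 = 325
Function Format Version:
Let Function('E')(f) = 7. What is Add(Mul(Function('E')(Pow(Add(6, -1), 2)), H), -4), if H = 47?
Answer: 325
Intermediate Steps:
Add(Mul(Function('E')(Pow(Add(6, -1), 2)), H), -4) = Add(Mul(7, 47), -4) = Add(329, -4) = 325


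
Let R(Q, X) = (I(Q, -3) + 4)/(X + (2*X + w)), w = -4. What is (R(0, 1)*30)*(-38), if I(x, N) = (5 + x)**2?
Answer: 33060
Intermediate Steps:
R(Q, X) = (4 + (5 + Q)**2)/(-4 + 3*X) (R(Q, X) = ((5 + Q)**2 + 4)/(X + (2*X - 4)) = (4 + (5 + Q)**2)/(X + (-4 + 2*X)) = (4 + (5 + Q)**2)/(-4 + 3*X))
(R(0, 1)*30)*(-38) = (((4 + (5 + 0)**2)/(-4 + 3*1))*30)*(-38) = (((4 + 5**2)/(-4 + 3))*30)*(-38) = (((4 + 25)/(-1))*30)*(-38) = (-1*29*30)*(-38) = -29*30*(-38) = -870*(-38) = 33060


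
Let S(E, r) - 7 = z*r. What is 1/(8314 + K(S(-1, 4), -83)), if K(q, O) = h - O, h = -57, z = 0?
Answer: 1/8340 ≈ 0.00011990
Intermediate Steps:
S(E, r) = 7 (S(E, r) = 7 + 0*r = 7 + 0 = 7)
K(q, O) = -57 - O
1/(8314 + K(S(-1, 4), -83)) = 1/(8314 + (-57 - 1*(-83))) = 1/(8314 + (-57 + 83)) = 1/(8314 + 26) = 1/8340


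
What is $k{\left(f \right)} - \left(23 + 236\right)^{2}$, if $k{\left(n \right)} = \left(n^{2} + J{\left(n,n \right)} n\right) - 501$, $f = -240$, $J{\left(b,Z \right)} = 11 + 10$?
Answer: $-15022$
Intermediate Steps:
$J{\left(b,Z \right)} = 21$
$k{\left(n \right)} = -501 + n^{2} + 21 n$ ($k{\left(n \right)} = \left(n^{2} + 21 n\right) - 501 = -501 + n^{2} + 21 n$)
$k{\left(f \right)} - \left(23 + 236\right)^{2} = \left(-501 + \left(-240\right)^{2} + 21 \left(-240\right)\right) - \left(23 + 236\right)^{2} = \left(-501 + 57600 - 5040\right) - 259^{2} = 52059 - 67081 = -15022$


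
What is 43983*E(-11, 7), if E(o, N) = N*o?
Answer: -3386691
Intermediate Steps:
43983*E(-11, 7) = 43983*(7*(-11)) = 43983*(-77) = -3386691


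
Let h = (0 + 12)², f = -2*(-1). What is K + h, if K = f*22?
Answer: 188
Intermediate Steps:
f = 2
K = 44 (K = 2*22 = 44)
h = 144 (h = 12² = 144)
K + h = 44 + 144 = 188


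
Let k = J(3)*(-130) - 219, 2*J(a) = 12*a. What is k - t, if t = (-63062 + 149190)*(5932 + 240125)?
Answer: -21192399855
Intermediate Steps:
J(a) = 6*a (J(a) = (12*a)/2 = 6*a)
t = 21192397296 (t = 86128*246057 = 21192397296)
k = -2559 (k = (6*3)*(-130) - 219 = 18*(-130) - 219 = -2340 - 219 = -2559)
k - t = -2559 - 1*21192397296 = -2559 - 21192397296 = -21192399855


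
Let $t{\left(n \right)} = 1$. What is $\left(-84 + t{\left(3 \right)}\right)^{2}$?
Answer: $6889$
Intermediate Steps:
$\left(-84 + t{\left(3 \right)}\right)^{2} = \left(-84 + 1\right)^{2} = \left(-83\right)^{2} = 6889$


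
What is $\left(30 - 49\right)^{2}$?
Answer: $361$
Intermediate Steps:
$\left(30 - 49\right)^{2} = \left(-19\right)^{2} = 361$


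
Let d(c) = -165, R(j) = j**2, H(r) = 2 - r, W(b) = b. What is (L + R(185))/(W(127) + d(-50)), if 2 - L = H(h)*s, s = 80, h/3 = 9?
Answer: -36227/38 ≈ -953.34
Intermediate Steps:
h = 27 (h = 3*9 = 27)
L = 2002 (L = 2 - (2 - 1*27)*80 = 2 - (2 - 27)*80 = 2 - (-25)*80 = 2 - 1*(-2000) = 2 + 2000 = 2002)
(L + R(185))/(W(127) + d(-50)) = (2002 + 185**2)/(127 - 165) = (2002 + 34225)/(-38) = 36227*(-1/38) = -36227/38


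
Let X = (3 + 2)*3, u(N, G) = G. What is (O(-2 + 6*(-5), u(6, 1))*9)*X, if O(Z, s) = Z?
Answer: -4320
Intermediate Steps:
X = 15 (X = 5*3 = 15)
(O(-2 + 6*(-5), u(6, 1))*9)*X = ((-2 + 6*(-5))*9)*15 = ((-2 - 30)*9)*15 = -32*9*15 = -288*15 = -4320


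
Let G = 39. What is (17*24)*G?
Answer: 15912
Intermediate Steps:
(17*24)*G = (17*24)*39 = 408*39 = 15912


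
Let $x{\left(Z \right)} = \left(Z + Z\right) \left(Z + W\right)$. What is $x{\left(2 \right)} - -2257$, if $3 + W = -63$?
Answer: $2001$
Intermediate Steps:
$W = -66$ ($W = -3 - 63 = -66$)
$x{\left(Z \right)} = 2 Z \left(-66 + Z\right)$ ($x{\left(Z \right)} = \left(Z + Z\right) \left(Z - 66\right) = 2 Z \left(-66 + Z\right)$)
$x{\left(2 \right)} - -2257 = 2 \cdot 2 \left(-66 + 2\right) - -2257 = 2 \cdot 2 \left(-64\right) + 2257 = -256 + 2257 = 2001$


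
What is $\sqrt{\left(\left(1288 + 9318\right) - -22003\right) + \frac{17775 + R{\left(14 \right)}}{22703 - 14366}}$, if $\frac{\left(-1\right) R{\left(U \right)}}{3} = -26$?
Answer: $\frac{\sqrt{251850659998}}{2779} \approx 180.59$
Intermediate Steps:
$R{\left(U \right)} = 78$ ($R{\left(U \right)} = \left(-3\right) \left(-26\right) = 78$)
$\sqrt{\left(\left(1288 + 9318\right) - -22003\right) + \frac{17775 + R{\left(14 \right)}}{22703 - 14366}} = \sqrt{\left(\left(1288 + 9318\right) - -22003\right) + \frac{17775 + 78}{22703 - 14366}} = \sqrt{\left(10606 + 22003\right) + \frac{17853}{8337}} = \sqrt{32609 + 17853 \cdot \frac{1}{8337}} = \sqrt{32609 + \frac{5951}{2779}} = \sqrt{\frac{90626362}{2779}} = \frac{\sqrt{251850659998}}{2779}$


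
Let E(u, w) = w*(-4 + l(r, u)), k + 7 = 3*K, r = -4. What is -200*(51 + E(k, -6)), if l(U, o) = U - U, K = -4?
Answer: -15000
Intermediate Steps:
l(U, o) = 0
k = -19 (k = -7 + 3*(-4) = -7 - 12 = -19)
E(u, w) = -4*w (E(u, w) = w*(-4 + 0) = w*(-4) = -4*w)
-200*(51 + E(k, -6)) = -200*(51 - 4*(-6)) = -200*(51 + 24) = -200*75 = -15000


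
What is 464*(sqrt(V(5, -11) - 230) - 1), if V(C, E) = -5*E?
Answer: -464 + 2320*I*sqrt(7) ≈ -464.0 + 6138.1*I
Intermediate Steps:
464*(sqrt(V(5, -11) - 230) - 1) = 464*(sqrt(-5*(-11) - 230) - 1) = 464*(sqrt(55 - 230) - 1) = 464*(sqrt(-175) - 1) = 464*(5*I*sqrt(7) - 1) = 464*(-1 + 5*I*sqrt(7)) = -464 + 2320*I*sqrt(7)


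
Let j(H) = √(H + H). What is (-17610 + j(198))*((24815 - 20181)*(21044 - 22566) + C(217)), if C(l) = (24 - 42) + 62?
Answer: 124201639440 - 42317424*√11 ≈ 1.2406e+11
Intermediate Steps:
j(H) = √2*√H (j(H) = √(2*H) = √2*√H)
C(l) = 44 (C(l) = -18 + 62 = 44)
(-17610 + j(198))*((24815 - 20181)*(21044 - 22566) + C(217)) = (-17610 + √2*√198)*((24815 - 20181)*(21044 - 22566) + 44) = (-17610 + √2*(3*√22))*(4634*(-1522) + 44) = (-17610 + 6*√11)*(-7052948 + 44) = (-17610 + 6*√11)*(-7052904) = 124201639440 - 42317424*√11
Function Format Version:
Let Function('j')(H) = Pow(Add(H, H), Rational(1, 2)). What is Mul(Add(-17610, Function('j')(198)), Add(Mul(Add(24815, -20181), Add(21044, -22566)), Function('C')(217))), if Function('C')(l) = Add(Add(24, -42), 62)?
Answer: Add(124201639440, Mul(-42317424, Pow(11, Rational(1, 2)))) ≈ 1.2406e+11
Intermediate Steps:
Function('j')(H) = Mul(Pow(2, Rational(1, 2)), Pow(H, Rational(1, 2))) (Function('j')(H) = Pow(Mul(2, H), Rational(1, 2)) = Mul(Pow(2, Rational(1, 2)), Pow(H, Rational(1, 2))))
Function('C')(l) = 44 (Function('C')(l) = Add(-18, 62) = 44)
Mul(Add(-17610, Function('j')(198)), Add(Mul(Add(24815, -20181), Add(21044, -22566)), Function('C')(217))) = Mul(Add(-17610, Mul(Pow(2, Rational(1, 2)), Pow(198, Rational(1, 2)))), Add(Mul(Add(24815, -20181), Add(21044, -22566)), 44)) = Mul(Add(-17610, Mul(Pow(2, Rational(1, 2)), Mul(3, Pow(22, Rational(1, 2))))), Add(Mul(4634, -1522), 44)) = Mul(Add(-17610, Mul(6, Pow(11, Rational(1, 2)))), Add(-7052948, 44)) = Mul(Add(-17610, Mul(6, Pow(11, Rational(1, 2)))), -7052904) = Add(124201639440, Mul(-42317424, Pow(11, Rational(1, 2))))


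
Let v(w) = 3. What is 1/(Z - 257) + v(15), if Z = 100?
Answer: 470/157 ≈ 2.9936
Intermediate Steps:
1/(Z - 257) + v(15) = 1/(100 - 257) + 3 = 1/(-157) + 3 = -1/157 + 3 = 470/157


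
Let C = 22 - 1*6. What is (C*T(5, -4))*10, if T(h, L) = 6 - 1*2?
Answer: 640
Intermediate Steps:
T(h, L) = 4 (T(h, L) = 6 - 2 = 4)
C = 16 (C = 22 - 6 = 16)
(C*T(5, -4))*10 = (16*4)*10 = 64*10 = 640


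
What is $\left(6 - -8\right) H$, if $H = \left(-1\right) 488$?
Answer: $-6832$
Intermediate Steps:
$H = -488$
$\left(6 - -8\right) H = \left(6 - -8\right) \left(-488\right) = \left(6 + 8\right) \left(-488\right) = 14 \left(-488\right) = -6832$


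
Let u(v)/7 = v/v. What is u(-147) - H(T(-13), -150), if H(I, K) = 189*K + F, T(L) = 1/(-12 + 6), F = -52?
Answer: 28409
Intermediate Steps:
u(v) = 7 (u(v) = 7*(v/v) = 7*1 = 7)
T(L) = -⅙ (T(L) = 1/(-6) = -⅙)
H(I, K) = -52 + 189*K (H(I, K) = 189*K - 52 = -52 + 189*K)
u(-147) - H(T(-13), -150) = 7 - (-52 + 189*(-150)) = 7 - (-52 - 28350) = 7 - 1*(-28402) = 7 + 28402 = 28409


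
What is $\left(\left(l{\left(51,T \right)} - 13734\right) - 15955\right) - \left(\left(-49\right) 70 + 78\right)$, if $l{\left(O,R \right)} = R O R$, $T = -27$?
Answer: $10842$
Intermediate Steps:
$l{\left(O,R \right)} = O R^{2}$ ($l{\left(O,R \right)} = O R R = O R^{2}$)
$\left(\left(l{\left(51,T \right)} - 13734\right) - 15955\right) - \left(\left(-49\right) 70 + 78\right) = \left(\left(51 \left(-27\right)^{2} - 13734\right) - 15955\right) - \left(\left(-49\right) 70 + 78\right) = \left(\left(51 \cdot 729 - 13734\right) - 15955\right) - \left(-3430 + 78\right) = \left(\left(37179 - 13734\right) - 15955\right) - -3352 = \left(23445 - 15955\right) + 3352 = 7490 + 3352 = 10842$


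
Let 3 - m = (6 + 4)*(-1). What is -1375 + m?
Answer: -1362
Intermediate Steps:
m = 13 (m = 3 - (6 + 4)*(-1) = 3 - 10*(-1) = 3 - 1*(-10) = 3 + 10 = 13)
-1375 + m = -1375 + 13 = -1362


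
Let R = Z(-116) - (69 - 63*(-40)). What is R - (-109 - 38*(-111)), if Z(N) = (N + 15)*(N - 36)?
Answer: 8654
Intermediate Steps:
Z(N) = (-36 + N)*(15 + N) (Z(N) = (15 + N)*(-36 + N) = (-36 + N)*(15 + N))
R = 12763 (R = (-540 + (-116)² - 21*(-116)) - (69 - 63*(-40)) = (-540 + 13456 + 2436) - (69 + 2520) = 15352 - 1*2589 = 15352 - 2589 = 12763)
R - (-109 - 38*(-111)) = 12763 - (-109 - 38*(-111)) = 12763 - (-109 + 4218) = 12763 - 1*4109 = 12763 - 4109 = 8654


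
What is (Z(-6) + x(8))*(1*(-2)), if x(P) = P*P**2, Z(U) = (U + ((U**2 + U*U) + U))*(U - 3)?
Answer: 56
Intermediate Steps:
Z(U) = (-3 + U)*(2*U + 2*U**2) (Z(U) = (U + ((U**2 + U**2) + U))*(-3 + U) = (U + (2*U**2 + U))*(-3 + U) = (U + (U + 2*U**2))*(-3 + U) = (2*U + 2*U**2)*(-3 + U) = (-3 + U)*(2*U + 2*U**2))
x(P) = P**3
(Z(-6) + x(8))*(1*(-2)) = (2*(-6)*(-3 + (-6)**2 - 2*(-6)) + 8**3)*(1*(-2)) = (2*(-6)*(-3 + 36 + 12) + 512)*(-2) = (2*(-6)*45 + 512)*(-2) = (-540 + 512)*(-2) = -28*(-2) = 56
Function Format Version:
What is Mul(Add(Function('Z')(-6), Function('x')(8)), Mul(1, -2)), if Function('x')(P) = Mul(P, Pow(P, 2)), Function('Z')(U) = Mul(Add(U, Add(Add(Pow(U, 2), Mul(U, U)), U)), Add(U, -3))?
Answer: 56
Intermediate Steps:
Function('Z')(U) = Mul(Add(-3, U), Add(Mul(2, U), Mul(2, Pow(U, 2)))) (Function('Z')(U) = Mul(Add(U, Add(Add(Pow(U, 2), Pow(U, 2)), U)), Add(-3, U)) = Mul(Add(U, Add(Mul(2, Pow(U, 2)), U)), Add(-3, U)) = Mul(Add(U, Add(U, Mul(2, Pow(U, 2)))), Add(-3, U)) = Mul(Add(Mul(2, U), Mul(2, Pow(U, 2))), Add(-3, U)) = Mul(Add(-3, U), Add(Mul(2, U), Mul(2, Pow(U, 2)))))
Function('x')(P) = Pow(P, 3)
Mul(Add(Function('Z')(-6), Function('x')(8)), Mul(1, -2)) = Mul(Add(Mul(2, -6, Add(-3, Pow(-6, 2), Mul(-2, -6))), Pow(8, 3)), Mul(1, -2)) = Mul(Add(Mul(2, -6, Add(-3, 36, 12)), 512), -2) = Mul(Add(Mul(2, -6, 45), 512), -2) = Mul(Add(-540, 512), -2) = Mul(-28, -2) = 56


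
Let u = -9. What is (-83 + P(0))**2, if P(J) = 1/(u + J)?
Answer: 559504/81 ≈ 6907.5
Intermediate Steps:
P(J) = 1/(-9 + J)
(-83 + P(0))**2 = (-83 + 1/(-9 + 0))**2 = (-83 + 1/(-9))**2 = (-83 - 1/9)**2 = (-748/9)**2 = 559504/81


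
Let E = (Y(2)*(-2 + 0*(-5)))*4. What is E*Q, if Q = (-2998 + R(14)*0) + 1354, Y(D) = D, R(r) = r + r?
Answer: 26304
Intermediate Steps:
R(r) = 2*r
Q = -1644 (Q = (-2998 + (2*14)*0) + 1354 = (-2998 + 28*0) + 1354 = (-2998 + 0) + 1354 = -2998 + 1354 = -1644)
E = -16 (E = (2*(-2 + 0*(-5)))*4 = (2*(-2 + 0))*4 = (2*(-2))*4 = -4*4 = -16)
E*Q = -16*(-1644) = 26304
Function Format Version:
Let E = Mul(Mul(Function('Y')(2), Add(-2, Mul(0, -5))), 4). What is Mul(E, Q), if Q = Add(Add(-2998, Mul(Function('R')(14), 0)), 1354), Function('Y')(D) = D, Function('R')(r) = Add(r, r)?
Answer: 26304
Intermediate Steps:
Function('R')(r) = Mul(2, r)
Q = -1644 (Q = Add(Add(-2998, Mul(Mul(2, 14), 0)), 1354) = Add(Add(-2998, Mul(28, 0)), 1354) = Add(Add(-2998, 0), 1354) = Add(-2998, 1354) = -1644)
E = -16 (E = Mul(Mul(2, Add(-2, Mul(0, -5))), 4) = Mul(Mul(2, Add(-2, 0)), 4) = Mul(Mul(2, -2), 4) = Mul(-4, 4) = -16)
Mul(E, Q) = Mul(-16, -1644) = 26304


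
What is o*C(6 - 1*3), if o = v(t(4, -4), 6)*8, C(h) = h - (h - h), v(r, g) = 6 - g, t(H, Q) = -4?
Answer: 0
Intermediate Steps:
C(h) = h (C(h) = h - 1*0 = h + 0 = h)
o = 0 (o = (6 - 1*6)*8 = (6 - 6)*8 = 0*8 = 0)
o*C(6 - 1*3) = 0*(6 - 1*3) = 0*(6 - 3) = 0*3 = 0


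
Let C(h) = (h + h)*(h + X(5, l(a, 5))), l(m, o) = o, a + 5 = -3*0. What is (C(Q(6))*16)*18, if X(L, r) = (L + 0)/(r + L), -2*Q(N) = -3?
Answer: 1728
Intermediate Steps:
a = -5 (a = -5 - 3*0 = -5 + 0 = -5)
Q(N) = 3/2 (Q(N) = -½*(-3) = 3/2)
X(L, r) = L/(L + r)
C(h) = 2*h*(½ + h) (C(h) = (h + h)*(h + 5/(5 + 5)) = (2*h)*(h + 5/10) = (2*h)*(h + 5*(⅒)) = (2*h)*(h + ½) = (2*h)*(½ + h) = 2*h*(½ + h))
(C(Q(6))*16)*18 = ((3*(1 + 2*(3/2))/2)*16)*18 = ((3*(1 + 3)/2)*16)*18 = (((3/2)*4)*16)*18 = (6*16)*18 = 96*18 = 1728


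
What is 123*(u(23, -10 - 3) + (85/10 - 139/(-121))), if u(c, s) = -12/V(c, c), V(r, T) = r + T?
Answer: 6427119/5566 ≈ 1154.7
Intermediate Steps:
V(r, T) = T + r
u(c, s) = -6/c (u(c, s) = -12/(c + c) = -12*1/(2*c) = -6/c)
123*(u(23, -10 - 3) + (85/10 - 139/(-121))) = 123*(-6/23 + (85/10 - 139/(-121))) = 123*(-6*1/23 + (85*(⅒) - 139*(-1/121))) = 123*(-6/23 + (17/2 + 139/121)) = 123*(-6/23 + 2335/242) = 123*(52253/5566) = 6427119/5566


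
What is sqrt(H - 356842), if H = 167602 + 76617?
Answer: I*sqrt(112623) ≈ 335.59*I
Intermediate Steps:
H = 244219
sqrt(H - 356842) = sqrt(244219 - 356842) = sqrt(-112623) = I*sqrt(112623)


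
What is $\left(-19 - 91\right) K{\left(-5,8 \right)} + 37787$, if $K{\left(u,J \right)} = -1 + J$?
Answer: $37017$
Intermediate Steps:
$\left(-19 - 91\right) K{\left(-5,8 \right)} + 37787 = \left(-19 - 91\right) \left(-1 + 8\right) + 37787 = \left(-110\right) 7 + 37787 = -770 + 37787 = 37017$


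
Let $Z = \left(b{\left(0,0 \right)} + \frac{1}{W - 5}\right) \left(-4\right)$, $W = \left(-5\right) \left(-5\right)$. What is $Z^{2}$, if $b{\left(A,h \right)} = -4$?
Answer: $\frac{6241}{25} \approx 249.64$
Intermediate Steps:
$W = 25$
$Z = \frac{79}{5}$ ($Z = \left(-4 + \frac{1}{25 - 5}\right) \left(-4\right) = \left(-4 + \frac{1}{20}\right) \left(-4\right) = \left(- \frac{79}{20}\right) \left(-4\right) = \frac{79}{5} \approx 15.8$)
$Z^{2} = \left(\frac{79}{5}\right)^{2} = \frac{6241}{25}$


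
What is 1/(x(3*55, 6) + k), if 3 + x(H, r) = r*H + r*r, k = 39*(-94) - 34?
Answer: -1/2677 ≈ -0.00037355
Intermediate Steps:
k = -3700 (k = -3666 - 34 = -3700)
x(H, r) = -3 + r² + H*r (x(H, r) = -3 + (r*H + r*r) = -3 + (H*r + r²) = -3 + (r² + H*r) = -3 + r² + H*r)
1/(x(3*55, 6) + k) = 1/((-3 + 6² + (3*55)*6) - 3700) = 1/((-3 + 36 + 165*6) - 3700) = 1/((-3 + 36 + 990) - 3700) = 1/(1023 - 3700) = 1/(-2677) = -1/2677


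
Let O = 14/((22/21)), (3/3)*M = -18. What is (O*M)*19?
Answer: -50274/11 ≈ -4570.4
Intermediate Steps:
M = -18
O = 147/11 (O = 14/((22*(1/21))) = 14/(22/21) = 14*(21/22) = 147/11 ≈ 13.364)
(O*M)*19 = ((147/11)*(-18))*19 = -2646/11*19 = -50274/11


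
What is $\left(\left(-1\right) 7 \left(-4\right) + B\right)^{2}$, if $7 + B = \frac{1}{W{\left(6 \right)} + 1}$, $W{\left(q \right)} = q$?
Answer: $\frac{21904}{49} \approx 447.02$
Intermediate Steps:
$B = - \frac{48}{7}$ ($B = -7 + \frac{1}{6 + 1} = -7 + \frac{1}{7} = - \frac{48}{7} \approx -6.8571$)
$\left(\left(-1\right) 7 \left(-4\right) + B\right)^{2} = \left(\left(-1\right) 7 \left(-4\right) - \frac{48}{7}\right)^{2} = \left(\left(-7\right) \left(-4\right) - \frac{48}{7}\right)^{2} = \left(28 - \frac{48}{7}\right)^{2} = \left(\frac{148}{7}\right)^{2} = \frac{21904}{49}$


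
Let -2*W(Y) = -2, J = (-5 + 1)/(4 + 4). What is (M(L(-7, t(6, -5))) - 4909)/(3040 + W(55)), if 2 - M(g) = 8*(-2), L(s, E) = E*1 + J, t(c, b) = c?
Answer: -4891/3041 ≈ -1.6084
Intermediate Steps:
J = -½ (J = -4/8 = -4*⅛ = -½ ≈ -0.50000)
W(Y) = 1 (W(Y) = -½*(-2) = 1)
L(s, E) = -½ + E (L(s, E) = E*1 - ½ = E - ½ = -½ + E)
M(g) = 18 (M(g) = 2 - 8*(-2) = 2 - 1*(-16) = 2 + 16 = 18)
(M(L(-7, t(6, -5))) - 4909)/(3040 + W(55)) = (18 - 4909)/(3040 + 1) = -4891/3041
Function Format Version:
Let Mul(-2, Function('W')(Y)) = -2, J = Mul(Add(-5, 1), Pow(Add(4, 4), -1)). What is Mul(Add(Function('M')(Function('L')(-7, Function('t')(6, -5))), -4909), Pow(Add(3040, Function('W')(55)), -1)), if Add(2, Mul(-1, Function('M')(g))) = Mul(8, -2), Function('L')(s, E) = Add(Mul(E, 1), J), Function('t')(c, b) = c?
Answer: Rational(-4891, 3041) ≈ -1.6084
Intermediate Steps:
J = Rational(-1, 2) (J = Mul(-4, Pow(8, -1)) = Mul(-4, Rational(1, 8)) = Rational(-1, 2) ≈ -0.50000)
Function('W')(Y) = 1 (Function('W')(Y) = Mul(Rational(-1, 2), -2) = 1)
Function('L')(s, E) = Add(Rational(-1, 2), E) (Function('L')(s, E) = Add(Mul(E, 1), Rational(-1, 2)) = Add(E, Rational(-1, 2)) = Add(Rational(-1, 2), E))
Function('M')(g) = 18 (Function('M')(g) = Add(2, Mul(-1, Mul(8, -2))) = Add(2, Mul(-1, -16)) = Add(2, 16) = 18)
Mul(Add(Function('M')(Function('L')(-7, Function('t')(6, -5))), -4909), Pow(Add(3040, Function('W')(55)), -1)) = Mul(Add(18, -4909), Pow(Add(3040, 1), -1)) = Mul(-4891, Pow(3041, -1)) = Mul(-4891, Rational(1, 3041)) = Rational(-4891, 3041)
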